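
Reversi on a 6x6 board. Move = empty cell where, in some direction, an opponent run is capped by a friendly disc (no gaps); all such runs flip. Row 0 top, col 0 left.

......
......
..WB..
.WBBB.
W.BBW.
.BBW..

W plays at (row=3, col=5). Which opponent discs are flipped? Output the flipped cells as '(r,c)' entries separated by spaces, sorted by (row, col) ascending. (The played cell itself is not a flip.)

Answer: (3,2) (3,3) (3,4)

Derivation:
Dir NW: first cell '.' (not opp) -> no flip
Dir N: first cell '.' (not opp) -> no flip
Dir NE: edge -> no flip
Dir W: opp run (3,4) (3,3) (3,2) capped by W -> flip
Dir E: edge -> no flip
Dir SW: first cell 'W' (not opp) -> no flip
Dir S: first cell '.' (not opp) -> no flip
Dir SE: edge -> no flip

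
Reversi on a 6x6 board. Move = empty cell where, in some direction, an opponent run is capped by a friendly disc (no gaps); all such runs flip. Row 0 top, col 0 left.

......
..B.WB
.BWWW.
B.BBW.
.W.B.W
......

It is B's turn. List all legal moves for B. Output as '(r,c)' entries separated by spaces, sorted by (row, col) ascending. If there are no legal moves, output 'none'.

Answer: (0,5) (1,1) (1,3) (2,5) (3,5) (5,0) (5,2)

Derivation:
(0,3): no bracket -> illegal
(0,4): no bracket -> illegal
(0,5): flips 2 -> legal
(1,1): flips 1 -> legal
(1,3): flips 2 -> legal
(2,5): flips 4 -> legal
(3,1): no bracket -> illegal
(3,5): flips 1 -> legal
(4,0): no bracket -> illegal
(4,2): no bracket -> illegal
(4,4): no bracket -> illegal
(5,0): flips 1 -> legal
(5,1): no bracket -> illegal
(5,2): flips 1 -> legal
(5,4): no bracket -> illegal
(5,5): no bracket -> illegal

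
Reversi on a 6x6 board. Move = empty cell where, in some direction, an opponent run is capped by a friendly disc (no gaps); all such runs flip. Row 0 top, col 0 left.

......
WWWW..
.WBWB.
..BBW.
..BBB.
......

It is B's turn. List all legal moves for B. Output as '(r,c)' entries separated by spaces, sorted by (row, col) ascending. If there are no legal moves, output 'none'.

(0,0): flips 1 -> legal
(0,1): no bracket -> illegal
(0,2): flips 2 -> legal
(0,3): flips 2 -> legal
(0,4): flips 1 -> legal
(1,4): flips 1 -> legal
(2,0): flips 1 -> legal
(2,5): flips 1 -> legal
(3,0): no bracket -> illegal
(3,1): no bracket -> illegal
(3,5): flips 1 -> legal
(4,5): no bracket -> illegal

Answer: (0,0) (0,2) (0,3) (0,4) (1,4) (2,0) (2,5) (3,5)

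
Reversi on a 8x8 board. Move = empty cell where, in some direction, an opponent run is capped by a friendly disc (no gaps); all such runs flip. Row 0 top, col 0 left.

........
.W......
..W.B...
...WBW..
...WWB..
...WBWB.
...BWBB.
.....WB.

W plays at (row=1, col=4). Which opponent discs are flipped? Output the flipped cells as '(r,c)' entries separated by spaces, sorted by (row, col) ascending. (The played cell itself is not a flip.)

Answer: (2,4) (3,4)

Derivation:
Dir NW: first cell '.' (not opp) -> no flip
Dir N: first cell '.' (not opp) -> no flip
Dir NE: first cell '.' (not opp) -> no flip
Dir W: first cell '.' (not opp) -> no flip
Dir E: first cell '.' (not opp) -> no flip
Dir SW: first cell '.' (not opp) -> no flip
Dir S: opp run (2,4) (3,4) capped by W -> flip
Dir SE: first cell '.' (not opp) -> no flip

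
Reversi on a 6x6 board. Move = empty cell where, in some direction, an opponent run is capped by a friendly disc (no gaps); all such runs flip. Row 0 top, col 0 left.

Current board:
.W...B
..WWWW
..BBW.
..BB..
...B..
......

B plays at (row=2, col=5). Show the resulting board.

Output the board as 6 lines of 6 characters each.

Answer: .W...B
..WWWB
..BBBB
..BB..
...B..
......

Derivation:
Place B at (2,5); scan 8 dirs for brackets.
Dir NW: opp run (1,4), next='.' -> no flip
Dir N: opp run (1,5) capped by B -> flip
Dir NE: edge -> no flip
Dir W: opp run (2,4) capped by B -> flip
Dir E: edge -> no flip
Dir SW: first cell '.' (not opp) -> no flip
Dir S: first cell '.' (not opp) -> no flip
Dir SE: edge -> no flip
All flips: (1,5) (2,4)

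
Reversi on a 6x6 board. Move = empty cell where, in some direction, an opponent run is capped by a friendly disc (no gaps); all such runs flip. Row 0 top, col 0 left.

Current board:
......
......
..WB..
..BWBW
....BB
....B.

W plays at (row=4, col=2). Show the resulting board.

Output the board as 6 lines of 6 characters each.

Place W at (4,2); scan 8 dirs for brackets.
Dir NW: first cell '.' (not opp) -> no flip
Dir N: opp run (3,2) capped by W -> flip
Dir NE: first cell 'W' (not opp) -> no flip
Dir W: first cell '.' (not opp) -> no flip
Dir E: first cell '.' (not opp) -> no flip
Dir SW: first cell '.' (not opp) -> no flip
Dir S: first cell '.' (not opp) -> no flip
Dir SE: first cell '.' (not opp) -> no flip
All flips: (3,2)

Answer: ......
......
..WB..
..WWBW
..W.BB
....B.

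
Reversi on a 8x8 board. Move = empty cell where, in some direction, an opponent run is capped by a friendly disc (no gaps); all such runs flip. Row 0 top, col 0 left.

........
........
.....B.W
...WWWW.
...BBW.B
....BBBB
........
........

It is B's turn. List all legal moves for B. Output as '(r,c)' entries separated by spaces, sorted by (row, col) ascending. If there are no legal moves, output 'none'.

Answer: (2,2) (2,3) (2,4) (2,6) (4,6)

Derivation:
(1,6): no bracket -> illegal
(1,7): no bracket -> illegal
(2,2): flips 1 -> legal
(2,3): flips 3 -> legal
(2,4): flips 1 -> legal
(2,6): flips 1 -> legal
(3,2): no bracket -> illegal
(3,7): no bracket -> illegal
(4,2): no bracket -> illegal
(4,6): flips 1 -> legal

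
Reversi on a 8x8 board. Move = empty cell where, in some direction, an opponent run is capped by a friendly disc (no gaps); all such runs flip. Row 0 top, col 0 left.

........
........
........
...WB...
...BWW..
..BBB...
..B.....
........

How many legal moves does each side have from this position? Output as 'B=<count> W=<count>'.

-- B to move --
(2,2): no bracket -> illegal
(2,3): flips 1 -> legal
(2,4): no bracket -> illegal
(3,2): flips 1 -> legal
(3,5): flips 1 -> legal
(3,6): flips 1 -> legal
(4,2): no bracket -> illegal
(4,6): flips 2 -> legal
(5,5): no bracket -> illegal
(5,6): flips 1 -> legal
B mobility = 6
-- W to move --
(2,3): flips 1 -> legal
(2,4): flips 1 -> legal
(2,5): no bracket -> illegal
(3,2): no bracket -> illegal
(3,5): flips 1 -> legal
(4,1): no bracket -> illegal
(4,2): flips 1 -> legal
(5,1): no bracket -> illegal
(5,5): no bracket -> illegal
(6,1): no bracket -> illegal
(6,3): flips 3 -> legal
(6,4): flips 1 -> legal
(6,5): no bracket -> illegal
(7,1): flips 2 -> legal
(7,2): no bracket -> illegal
(7,3): no bracket -> illegal
W mobility = 7

Answer: B=6 W=7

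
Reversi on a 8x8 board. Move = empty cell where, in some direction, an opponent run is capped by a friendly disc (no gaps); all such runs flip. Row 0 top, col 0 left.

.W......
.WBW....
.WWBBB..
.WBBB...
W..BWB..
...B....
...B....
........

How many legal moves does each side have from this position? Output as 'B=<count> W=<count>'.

Answer: B=10 W=11

Derivation:
-- B to move --
(0,0): flips 2 -> legal
(0,2): flips 1 -> legal
(0,3): flips 1 -> legal
(0,4): no bracket -> illegal
(1,0): flips 2 -> legal
(1,4): flips 1 -> legal
(2,0): flips 2 -> legal
(3,0): flips 2 -> legal
(3,5): flips 1 -> legal
(4,1): no bracket -> illegal
(4,2): no bracket -> illegal
(5,0): no bracket -> illegal
(5,1): no bracket -> illegal
(5,4): flips 1 -> legal
(5,5): flips 1 -> legal
B mobility = 10
-- W to move --
(0,2): flips 1 -> legal
(0,3): flips 1 -> legal
(1,4): flips 2 -> legal
(1,5): no bracket -> illegal
(1,6): no bracket -> illegal
(2,6): flips 3 -> legal
(3,5): flips 4 -> legal
(3,6): no bracket -> illegal
(4,1): no bracket -> illegal
(4,2): flips 2 -> legal
(4,6): flips 1 -> legal
(5,2): no bracket -> illegal
(5,4): flips 2 -> legal
(5,5): no bracket -> illegal
(5,6): flips 4 -> legal
(6,2): flips 1 -> legal
(6,4): no bracket -> illegal
(7,2): no bracket -> illegal
(7,3): flips 5 -> legal
(7,4): no bracket -> illegal
W mobility = 11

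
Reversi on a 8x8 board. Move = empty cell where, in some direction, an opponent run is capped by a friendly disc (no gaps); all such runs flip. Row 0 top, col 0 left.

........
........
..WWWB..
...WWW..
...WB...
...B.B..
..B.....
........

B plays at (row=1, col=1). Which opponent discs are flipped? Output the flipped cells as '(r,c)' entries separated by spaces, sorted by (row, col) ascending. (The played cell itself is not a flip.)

Dir NW: first cell '.' (not opp) -> no flip
Dir N: first cell '.' (not opp) -> no flip
Dir NE: first cell '.' (not opp) -> no flip
Dir W: first cell '.' (not opp) -> no flip
Dir E: first cell '.' (not opp) -> no flip
Dir SW: first cell '.' (not opp) -> no flip
Dir S: first cell '.' (not opp) -> no flip
Dir SE: opp run (2,2) (3,3) capped by B -> flip

Answer: (2,2) (3,3)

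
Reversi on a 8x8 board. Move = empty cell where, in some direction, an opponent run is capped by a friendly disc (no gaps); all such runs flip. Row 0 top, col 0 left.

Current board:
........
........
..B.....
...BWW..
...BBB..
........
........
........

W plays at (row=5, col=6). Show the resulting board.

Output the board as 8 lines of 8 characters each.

Place W at (5,6); scan 8 dirs for brackets.
Dir NW: opp run (4,5) capped by W -> flip
Dir N: first cell '.' (not opp) -> no flip
Dir NE: first cell '.' (not opp) -> no flip
Dir W: first cell '.' (not opp) -> no flip
Dir E: first cell '.' (not opp) -> no flip
Dir SW: first cell '.' (not opp) -> no flip
Dir S: first cell '.' (not opp) -> no flip
Dir SE: first cell '.' (not opp) -> no flip
All flips: (4,5)

Answer: ........
........
..B.....
...BWW..
...BBW..
......W.
........
........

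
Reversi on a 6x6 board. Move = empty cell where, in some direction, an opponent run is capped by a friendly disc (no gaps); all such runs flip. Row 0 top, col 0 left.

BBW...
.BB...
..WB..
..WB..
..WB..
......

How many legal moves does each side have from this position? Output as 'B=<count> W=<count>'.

Answer: B=6 W=6

Derivation:
-- B to move --
(0,3): flips 1 -> legal
(1,3): no bracket -> illegal
(2,1): flips 2 -> legal
(3,1): flips 1 -> legal
(4,1): flips 2 -> legal
(5,1): flips 1 -> legal
(5,2): flips 3 -> legal
(5,3): no bracket -> illegal
B mobility = 6
-- W to move --
(0,3): no bracket -> illegal
(1,0): no bracket -> illegal
(1,3): no bracket -> illegal
(1,4): flips 1 -> legal
(2,0): flips 1 -> legal
(2,1): no bracket -> illegal
(2,4): flips 2 -> legal
(3,4): flips 1 -> legal
(4,4): flips 2 -> legal
(5,2): no bracket -> illegal
(5,3): no bracket -> illegal
(5,4): flips 1 -> legal
W mobility = 6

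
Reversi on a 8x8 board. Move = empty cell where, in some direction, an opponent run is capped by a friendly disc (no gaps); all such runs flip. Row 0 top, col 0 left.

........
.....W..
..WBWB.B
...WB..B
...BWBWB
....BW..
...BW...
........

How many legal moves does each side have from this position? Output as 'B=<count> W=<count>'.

Answer: B=8 W=6

Derivation:
-- B to move --
(0,4): no bracket -> illegal
(0,5): flips 1 -> legal
(0,6): no bracket -> illegal
(1,1): no bracket -> illegal
(1,2): no bracket -> illegal
(1,3): no bracket -> illegal
(1,4): flips 1 -> legal
(1,6): no bracket -> illegal
(2,1): flips 1 -> legal
(2,6): no bracket -> illegal
(3,1): no bracket -> illegal
(3,2): flips 1 -> legal
(3,5): no bracket -> illegal
(3,6): no bracket -> illegal
(4,2): no bracket -> illegal
(5,3): no bracket -> illegal
(5,6): flips 1 -> legal
(5,7): no bracket -> illegal
(6,5): flips 2 -> legal
(6,6): no bracket -> illegal
(7,3): flips 3 -> legal
(7,4): flips 1 -> legal
(7,5): no bracket -> illegal
B mobility = 8
-- W to move --
(1,2): no bracket -> illegal
(1,3): flips 1 -> legal
(1,4): no bracket -> illegal
(1,6): no bracket -> illegal
(1,7): no bracket -> illegal
(2,6): flips 1 -> legal
(3,2): no bracket -> illegal
(3,5): flips 3 -> legal
(3,6): no bracket -> illegal
(4,2): flips 1 -> legal
(5,2): no bracket -> illegal
(5,3): flips 2 -> legal
(5,6): no bracket -> illegal
(5,7): no bracket -> illegal
(6,2): flips 1 -> legal
(6,5): no bracket -> illegal
(7,2): no bracket -> illegal
(7,3): no bracket -> illegal
(7,4): no bracket -> illegal
W mobility = 6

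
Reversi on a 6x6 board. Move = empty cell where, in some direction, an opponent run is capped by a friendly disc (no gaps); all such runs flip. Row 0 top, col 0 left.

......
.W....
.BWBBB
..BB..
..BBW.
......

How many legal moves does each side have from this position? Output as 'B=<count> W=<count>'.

Answer: B=5 W=4

Derivation:
-- B to move --
(0,0): flips 2 -> legal
(0,1): flips 1 -> legal
(0,2): no bracket -> illegal
(1,0): no bracket -> illegal
(1,2): flips 1 -> legal
(1,3): no bracket -> illegal
(2,0): no bracket -> illegal
(3,1): no bracket -> illegal
(3,4): no bracket -> illegal
(3,5): no bracket -> illegal
(4,5): flips 1 -> legal
(5,3): no bracket -> illegal
(5,4): no bracket -> illegal
(5,5): flips 1 -> legal
B mobility = 5
-- W to move --
(1,0): no bracket -> illegal
(1,2): no bracket -> illegal
(1,3): no bracket -> illegal
(1,4): no bracket -> illegal
(1,5): no bracket -> illegal
(2,0): flips 1 -> legal
(3,0): no bracket -> illegal
(3,1): flips 1 -> legal
(3,4): no bracket -> illegal
(3,5): no bracket -> illegal
(4,1): flips 2 -> legal
(5,1): no bracket -> illegal
(5,2): flips 2 -> legal
(5,3): no bracket -> illegal
(5,4): no bracket -> illegal
W mobility = 4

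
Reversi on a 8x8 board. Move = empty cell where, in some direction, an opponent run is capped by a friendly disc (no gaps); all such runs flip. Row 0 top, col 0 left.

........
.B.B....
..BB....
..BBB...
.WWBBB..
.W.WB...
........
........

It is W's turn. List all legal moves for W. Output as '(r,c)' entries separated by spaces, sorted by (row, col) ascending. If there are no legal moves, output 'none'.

Answer: (0,3) (1,2) (1,4) (2,4) (3,5) (4,6) (5,5)

Derivation:
(0,0): no bracket -> illegal
(0,1): no bracket -> illegal
(0,2): no bracket -> illegal
(0,3): flips 4 -> legal
(0,4): no bracket -> illegal
(1,0): no bracket -> illegal
(1,2): flips 2 -> legal
(1,4): flips 2 -> legal
(2,0): no bracket -> illegal
(2,1): no bracket -> illegal
(2,4): flips 1 -> legal
(2,5): no bracket -> illegal
(3,1): no bracket -> illegal
(3,5): flips 1 -> legal
(3,6): no bracket -> illegal
(4,6): flips 3 -> legal
(5,2): no bracket -> illegal
(5,5): flips 1 -> legal
(5,6): no bracket -> illegal
(6,3): no bracket -> illegal
(6,4): no bracket -> illegal
(6,5): no bracket -> illegal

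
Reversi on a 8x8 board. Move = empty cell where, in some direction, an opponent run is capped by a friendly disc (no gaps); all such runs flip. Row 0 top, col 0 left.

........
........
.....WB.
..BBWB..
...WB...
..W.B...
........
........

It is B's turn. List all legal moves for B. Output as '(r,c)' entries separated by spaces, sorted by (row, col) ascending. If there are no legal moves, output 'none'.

Answer: (1,5) (2,4) (4,2) (5,3)

Derivation:
(1,4): no bracket -> illegal
(1,5): flips 1 -> legal
(1,6): no bracket -> illegal
(2,3): no bracket -> illegal
(2,4): flips 2 -> legal
(3,6): no bracket -> illegal
(4,1): no bracket -> illegal
(4,2): flips 1 -> legal
(4,5): no bracket -> illegal
(5,1): no bracket -> illegal
(5,3): flips 1 -> legal
(6,1): no bracket -> illegal
(6,2): no bracket -> illegal
(6,3): no bracket -> illegal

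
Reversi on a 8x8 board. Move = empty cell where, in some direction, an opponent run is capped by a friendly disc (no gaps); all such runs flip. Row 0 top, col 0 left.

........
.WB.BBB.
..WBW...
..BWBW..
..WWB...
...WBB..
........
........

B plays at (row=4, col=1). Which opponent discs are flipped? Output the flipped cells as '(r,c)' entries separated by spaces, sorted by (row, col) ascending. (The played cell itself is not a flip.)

Dir NW: first cell '.' (not opp) -> no flip
Dir N: first cell '.' (not opp) -> no flip
Dir NE: first cell 'B' (not opp) -> no flip
Dir W: first cell '.' (not opp) -> no flip
Dir E: opp run (4,2) (4,3) capped by B -> flip
Dir SW: first cell '.' (not opp) -> no flip
Dir S: first cell '.' (not opp) -> no flip
Dir SE: first cell '.' (not opp) -> no flip

Answer: (4,2) (4,3)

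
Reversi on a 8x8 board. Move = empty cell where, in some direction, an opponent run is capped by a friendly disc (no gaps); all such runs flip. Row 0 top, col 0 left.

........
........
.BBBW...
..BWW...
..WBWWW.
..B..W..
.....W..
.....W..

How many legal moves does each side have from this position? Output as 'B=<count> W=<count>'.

-- B to move --
(1,3): no bracket -> illegal
(1,4): no bracket -> illegal
(1,5): no bracket -> illegal
(2,5): flips 2 -> legal
(3,1): no bracket -> illegal
(3,5): flips 2 -> legal
(3,6): no bracket -> illegal
(3,7): no bracket -> illegal
(4,1): flips 1 -> legal
(4,7): flips 3 -> legal
(5,1): no bracket -> illegal
(5,3): no bracket -> illegal
(5,4): no bracket -> illegal
(5,6): flips 2 -> legal
(5,7): no bracket -> illegal
(6,4): no bracket -> illegal
(6,6): flips 3 -> legal
(7,4): no bracket -> illegal
(7,6): no bracket -> illegal
B mobility = 6
-- W to move --
(1,0): no bracket -> illegal
(1,1): flips 1 -> legal
(1,2): flips 3 -> legal
(1,3): flips 1 -> legal
(1,4): no bracket -> illegal
(2,0): flips 3 -> legal
(3,0): no bracket -> illegal
(3,1): flips 1 -> legal
(4,1): no bracket -> illegal
(5,1): no bracket -> illegal
(5,3): flips 1 -> legal
(5,4): no bracket -> illegal
(6,1): flips 2 -> legal
(6,2): flips 1 -> legal
(6,3): no bracket -> illegal
W mobility = 8

Answer: B=6 W=8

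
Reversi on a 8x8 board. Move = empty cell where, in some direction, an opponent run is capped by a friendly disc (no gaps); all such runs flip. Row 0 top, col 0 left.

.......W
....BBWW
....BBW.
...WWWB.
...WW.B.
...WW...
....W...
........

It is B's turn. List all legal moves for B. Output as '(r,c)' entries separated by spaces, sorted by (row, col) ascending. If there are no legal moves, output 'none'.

(0,5): no bracket -> illegal
(0,6): flips 2 -> legal
(2,2): no bracket -> illegal
(2,3): no bracket -> illegal
(2,7): flips 1 -> legal
(3,2): flips 3 -> legal
(3,7): flips 1 -> legal
(4,2): flips 1 -> legal
(4,5): flips 1 -> legal
(5,2): flips 2 -> legal
(5,5): no bracket -> illegal
(6,2): no bracket -> illegal
(6,3): no bracket -> illegal
(6,5): no bracket -> illegal
(7,3): no bracket -> illegal
(7,4): flips 4 -> legal
(7,5): no bracket -> illegal

Answer: (0,6) (2,7) (3,2) (3,7) (4,2) (4,5) (5,2) (7,4)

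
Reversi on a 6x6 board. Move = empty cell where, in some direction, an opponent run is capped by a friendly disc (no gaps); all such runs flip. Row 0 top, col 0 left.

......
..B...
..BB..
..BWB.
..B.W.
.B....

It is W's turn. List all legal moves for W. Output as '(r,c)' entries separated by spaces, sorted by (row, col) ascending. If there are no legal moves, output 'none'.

(0,1): no bracket -> illegal
(0,2): no bracket -> illegal
(0,3): no bracket -> illegal
(1,1): flips 1 -> legal
(1,3): flips 1 -> legal
(1,4): no bracket -> illegal
(2,1): no bracket -> illegal
(2,4): flips 1 -> legal
(2,5): no bracket -> illegal
(3,1): flips 1 -> legal
(3,5): flips 1 -> legal
(4,0): no bracket -> illegal
(4,1): no bracket -> illegal
(4,3): no bracket -> illegal
(4,5): no bracket -> illegal
(5,0): no bracket -> illegal
(5,2): no bracket -> illegal
(5,3): no bracket -> illegal

Answer: (1,1) (1,3) (2,4) (3,1) (3,5)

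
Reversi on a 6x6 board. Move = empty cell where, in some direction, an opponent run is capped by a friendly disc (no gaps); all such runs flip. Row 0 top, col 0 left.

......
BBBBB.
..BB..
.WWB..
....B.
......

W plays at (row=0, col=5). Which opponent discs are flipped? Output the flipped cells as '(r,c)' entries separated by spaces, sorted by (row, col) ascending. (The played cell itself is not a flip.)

Dir NW: edge -> no flip
Dir N: edge -> no flip
Dir NE: edge -> no flip
Dir W: first cell '.' (not opp) -> no flip
Dir E: edge -> no flip
Dir SW: opp run (1,4) (2,3) capped by W -> flip
Dir S: first cell '.' (not opp) -> no flip
Dir SE: edge -> no flip

Answer: (1,4) (2,3)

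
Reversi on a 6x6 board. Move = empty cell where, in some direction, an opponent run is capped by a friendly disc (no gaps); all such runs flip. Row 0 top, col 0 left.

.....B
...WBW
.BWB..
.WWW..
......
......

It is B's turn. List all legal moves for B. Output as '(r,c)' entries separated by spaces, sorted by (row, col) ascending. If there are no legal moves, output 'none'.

Answer: (0,3) (1,2) (2,5) (4,1) (4,3)

Derivation:
(0,2): no bracket -> illegal
(0,3): flips 1 -> legal
(0,4): no bracket -> illegal
(1,1): no bracket -> illegal
(1,2): flips 1 -> legal
(2,0): no bracket -> illegal
(2,4): no bracket -> illegal
(2,5): flips 1 -> legal
(3,0): no bracket -> illegal
(3,4): no bracket -> illegal
(4,0): no bracket -> illegal
(4,1): flips 2 -> legal
(4,2): no bracket -> illegal
(4,3): flips 2 -> legal
(4,4): no bracket -> illegal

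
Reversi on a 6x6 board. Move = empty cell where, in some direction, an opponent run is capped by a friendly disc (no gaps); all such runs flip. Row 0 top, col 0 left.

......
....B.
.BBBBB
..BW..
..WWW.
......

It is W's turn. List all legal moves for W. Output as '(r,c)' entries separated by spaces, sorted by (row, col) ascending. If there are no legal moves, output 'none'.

Answer: (1,0) (1,1) (1,2) (1,3) (1,5) (3,1)

Derivation:
(0,3): no bracket -> illegal
(0,4): no bracket -> illegal
(0,5): no bracket -> illegal
(1,0): flips 2 -> legal
(1,1): flips 1 -> legal
(1,2): flips 2 -> legal
(1,3): flips 1 -> legal
(1,5): flips 1 -> legal
(2,0): no bracket -> illegal
(3,0): no bracket -> illegal
(3,1): flips 1 -> legal
(3,4): no bracket -> illegal
(3,5): no bracket -> illegal
(4,1): no bracket -> illegal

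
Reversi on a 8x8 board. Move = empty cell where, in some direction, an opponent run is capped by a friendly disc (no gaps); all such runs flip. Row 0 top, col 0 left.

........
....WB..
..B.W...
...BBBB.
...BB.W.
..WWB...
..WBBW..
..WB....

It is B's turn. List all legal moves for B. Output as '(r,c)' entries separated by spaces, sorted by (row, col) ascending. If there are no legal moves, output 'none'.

Answer: (0,4) (1,3) (4,1) (4,2) (5,1) (5,6) (5,7) (6,1) (6,6) (7,1) (7,6)

Derivation:
(0,3): no bracket -> illegal
(0,4): flips 2 -> legal
(0,5): no bracket -> illegal
(1,3): flips 2 -> legal
(2,3): no bracket -> illegal
(2,5): no bracket -> illegal
(3,7): no bracket -> illegal
(4,1): flips 1 -> legal
(4,2): flips 1 -> legal
(4,5): no bracket -> illegal
(4,7): no bracket -> illegal
(5,1): flips 3 -> legal
(5,5): no bracket -> illegal
(5,6): flips 1 -> legal
(5,7): flips 1 -> legal
(6,1): flips 2 -> legal
(6,6): flips 1 -> legal
(7,1): flips 3 -> legal
(7,4): no bracket -> illegal
(7,5): no bracket -> illegal
(7,6): flips 1 -> legal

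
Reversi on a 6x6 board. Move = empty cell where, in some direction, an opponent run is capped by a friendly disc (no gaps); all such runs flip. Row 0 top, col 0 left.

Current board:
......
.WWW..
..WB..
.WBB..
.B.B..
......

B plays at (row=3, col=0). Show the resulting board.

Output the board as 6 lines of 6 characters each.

Place B at (3,0); scan 8 dirs for brackets.
Dir NW: edge -> no flip
Dir N: first cell '.' (not opp) -> no flip
Dir NE: first cell '.' (not opp) -> no flip
Dir W: edge -> no flip
Dir E: opp run (3,1) capped by B -> flip
Dir SW: edge -> no flip
Dir S: first cell '.' (not opp) -> no flip
Dir SE: first cell 'B' (not opp) -> no flip
All flips: (3,1)

Answer: ......
.WWW..
..WB..
BBBB..
.B.B..
......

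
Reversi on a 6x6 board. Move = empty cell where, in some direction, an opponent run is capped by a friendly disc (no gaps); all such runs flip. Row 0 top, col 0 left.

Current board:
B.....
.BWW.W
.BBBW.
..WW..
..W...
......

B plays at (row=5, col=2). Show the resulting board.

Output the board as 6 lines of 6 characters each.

Place B at (5,2); scan 8 dirs for brackets.
Dir NW: first cell '.' (not opp) -> no flip
Dir N: opp run (4,2) (3,2) capped by B -> flip
Dir NE: first cell '.' (not opp) -> no flip
Dir W: first cell '.' (not opp) -> no flip
Dir E: first cell '.' (not opp) -> no flip
Dir SW: edge -> no flip
Dir S: edge -> no flip
Dir SE: edge -> no flip
All flips: (3,2) (4,2)

Answer: B.....
.BWW.W
.BBBW.
..BW..
..B...
..B...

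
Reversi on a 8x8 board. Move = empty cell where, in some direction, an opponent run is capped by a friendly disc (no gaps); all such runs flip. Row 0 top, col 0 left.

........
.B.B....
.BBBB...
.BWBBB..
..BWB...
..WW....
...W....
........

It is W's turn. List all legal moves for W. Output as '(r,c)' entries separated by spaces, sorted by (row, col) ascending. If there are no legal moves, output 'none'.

(0,0): no bracket -> illegal
(0,1): no bracket -> illegal
(0,2): no bracket -> illegal
(0,3): flips 3 -> legal
(0,4): no bracket -> illegal
(1,0): flips 1 -> legal
(1,2): flips 1 -> legal
(1,4): flips 1 -> legal
(1,5): no bracket -> illegal
(2,0): flips 2 -> legal
(2,5): flips 1 -> legal
(2,6): flips 2 -> legal
(3,0): flips 1 -> legal
(3,6): flips 3 -> legal
(4,0): no bracket -> illegal
(4,1): flips 1 -> legal
(4,5): flips 1 -> legal
(4,6): no bracket -> illegal
(5,1): no bracket -> illegal
(5,4): no bracket -> illegal
(5,5): no bracket -> illegal

Answer: (0,3) (1,0) (1,2) (1,4) (2,0) (2,5) (2,6) (3,0) (3,6) (4,1) (4,5)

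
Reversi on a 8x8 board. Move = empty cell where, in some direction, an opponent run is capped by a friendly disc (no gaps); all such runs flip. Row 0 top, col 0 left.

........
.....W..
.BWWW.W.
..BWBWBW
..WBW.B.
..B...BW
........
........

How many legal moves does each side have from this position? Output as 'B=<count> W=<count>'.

-- B to move --
(0,4): no bracket -> illegal
(0,5): no bracket -> illegal
(0,6): no bracket -> illegal
(1,1): no bracket -> illegal
(1,2): flips 2 -> legal
(1,3): flips 4 -> legal
(1,4): flips 2 -> legal
(1,6): flips 1 -> legal
(1,7): no bracket -> illegal
(2,5): flips 3 -> legal
(2,7): no bracket -> illegal
(3,1): no bracket -> illegal
(4,1): flips 1 -> legal
(4,5): flips 1 -> legal
(4,7): no bracket -> illegal
(5,1): no bracket -> illegal
(5,3): no bracket -> illegal
(5,4): flips 1 -> legal
(5,5): no bracket -> illegal
(6,6): no bracket -> illegal
(6,7): no bracket -> illegal
B mobility = 8
-- W to move --
(1,0): no bracket -> illegal
(1,1): no bracket -> illegal
(1,2): no bracket -> illegal
(2,0): flips 1 -> legal
(2,5): no bracket -> illegal
(2,7): no bracket -> illegal
(3,0): no bracket -> illegal
(3,1): flips 1 -> legal
(4,1): flips 1 -> legal
(4,5): flips 1 -> legal
(4,7): no bracket -> illegal
(5,1): no bracket -> illegal
(5,3): flips 1 -> legal
(5,4): no bracket -> illegal
(5,5): flips 2 -> legal
(6,1): no bracket -> illegal
(6,2): flips 1 -> legal
(6,3): no bracket -> illegal
(6,5): no bracket -> illegal
(6,6): flips 3 -> legal
(6,7): no bracket -> illegal
W mobility = 8

Answer: B=8 W=8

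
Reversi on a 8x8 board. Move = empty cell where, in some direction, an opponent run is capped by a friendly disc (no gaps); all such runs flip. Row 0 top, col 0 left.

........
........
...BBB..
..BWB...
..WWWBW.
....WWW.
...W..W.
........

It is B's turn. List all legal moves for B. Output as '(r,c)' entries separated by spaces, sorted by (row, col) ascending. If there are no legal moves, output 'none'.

Answer: (4,1) (4,7) (5,1) (5,2) (5,3) (6,4) (6,5) (6,7) (7,2)

Derivation:
(2,2): no bracket -> illegal
(3,1): no bracket -> illegal
(3,5): no bracket -> illegal
(3,6): no bracket -> illegal
(3,7): no bracket -> illegal
(4,1): flips 3 -> legal
(4,7): flips 1 -> legal
(5,1): flips 2 -> legal
(5,2): flips 2 -> legal
(5,3): flips 2 -> legal
(5,7): no bracket -> illegal
(6,2): no bracket -> illegal
(6,4): flips 2 -> legal
(6,5): flips 3 -> legal
(6,7): flips 1 -> legal
(7,2): flips 2 -> legal
(7,3): no bracket -> illegal
(7,4): no bracket -> illegal
(7,5): no bracket -> illegal
(7,6): no bracket -> illegal
(7,7): no bracket -> illegal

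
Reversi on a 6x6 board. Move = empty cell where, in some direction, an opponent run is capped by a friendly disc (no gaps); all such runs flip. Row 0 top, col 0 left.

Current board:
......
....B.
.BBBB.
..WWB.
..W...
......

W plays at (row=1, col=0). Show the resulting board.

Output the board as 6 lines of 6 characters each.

Place W at (1,0); scan 8 dirs for brackets.
Dir NW: edge -> no flip
Dir N: first cell '.' (not opp) -> no flip
Dir NE: first cell '.' (not opp) -> no flip
Dir W: edge -> no flip
Dir E: first cell '.' (not opp) -> no flip
Dir SW: edge -> no flip
Dir S: first cell '.' (not opp) -> no flip
Dir SE: opp run (2,1) capped by W -> flip
All flips: (2,1)

Answer: ......
W...B.
.WBBB.
..WWB.
..W...
......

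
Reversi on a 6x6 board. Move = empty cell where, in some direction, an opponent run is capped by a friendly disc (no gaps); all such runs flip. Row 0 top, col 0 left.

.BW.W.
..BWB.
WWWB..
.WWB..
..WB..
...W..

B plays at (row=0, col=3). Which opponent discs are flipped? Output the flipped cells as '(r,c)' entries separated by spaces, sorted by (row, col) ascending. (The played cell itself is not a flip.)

Dir NW: edge -> no flip
Dir N: edge -> no flip
Dir NE: edge -> no flip
Dir W: opp run (0,2) capped by B -> flip
Dir E: opp run (0,4), next='.' -> no flip
Dir SW: first cell 'B' (not opp) -> no flip
Dir S: opp run (1,3) capped by B -> flip
Dir SE: first cell 'B' (not opp) -> no flip

Answer: (0,2) (1,3)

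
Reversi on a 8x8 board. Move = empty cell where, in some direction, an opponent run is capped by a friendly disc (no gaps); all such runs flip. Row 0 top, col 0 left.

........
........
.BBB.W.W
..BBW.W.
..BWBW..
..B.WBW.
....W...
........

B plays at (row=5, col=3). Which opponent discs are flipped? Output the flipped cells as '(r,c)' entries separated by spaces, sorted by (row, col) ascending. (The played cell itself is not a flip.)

Dir NW: first cell 'B' (not opp) -> no flip
Dir N: opp run (4,3) capped by B -> flip
Dir NE: first cell 'B' (not opp) -> no flip
Dir W: first cell 'B' (not opp) -> no flip
Dir E: opp run (5,4) capped by B -> flip
Dir SW: first cell '.' (not opp) -> no flip
Dir S: first cell '.' (not opp) -> no flip
Dir SE: opp run (6,4), next='.' -> no flip

Answer: (4,3) (5,4)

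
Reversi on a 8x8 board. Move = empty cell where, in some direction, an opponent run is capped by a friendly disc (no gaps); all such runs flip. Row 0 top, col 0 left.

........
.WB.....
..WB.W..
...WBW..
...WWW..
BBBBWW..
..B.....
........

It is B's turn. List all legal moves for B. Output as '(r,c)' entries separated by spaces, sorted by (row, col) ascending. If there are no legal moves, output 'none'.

(0,0): no bracket -> illegal
(0,1): no bracket -> illegal
(0,2): no bracket -> illegal
(1,0): flips 1 -> legal
(1,3): no bracket -> illegal
(1,4): no bracket -> illegal
(1,5): no bracket -> illegal
(1,6): flips 1 -> legal
(2,0): no bracket -> illegal
(2,1): flips 1 -> legal
(2,4): no bracket -> illegal
(2,6): flips 2 -> legal
(3,1): no bracket -> illegal
(3,2): flips 2 -> legal
(3,6): flips 1 -> legal
(4,2): no bracket -> illegal
(4,6): no bracket -> illegal
(5,6): flips 3 -> legal
(6,3): no bracket -> illegal
(6,4): flips 2 -> legal
(6,5): no bracket -> illegal
(6,6): no bracket -> illegal

Answer: (1,0) (1,6) (2,1) (2,6) (3,2) (3,6) (5,6) (6,4)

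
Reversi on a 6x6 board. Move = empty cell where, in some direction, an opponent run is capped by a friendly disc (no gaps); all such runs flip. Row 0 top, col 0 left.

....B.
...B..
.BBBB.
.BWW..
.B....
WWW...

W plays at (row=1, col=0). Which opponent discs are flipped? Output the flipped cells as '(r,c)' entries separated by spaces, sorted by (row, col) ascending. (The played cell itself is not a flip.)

Dir NW: edge -> no flip
Dir N: first cell '.' (not opp) -> no flip
Dir NE: first cell '.' (not opp) -> no flip
Dir W: edge -> no flip
Dir E: first cell '.' (not opp) -> no flip
Dir SW: edge -> no flip
Dir S: first cell '.' (not opp) -> no flip
Dir SE: opp run (2,1) capped by W -> flip

Answer: (2,1)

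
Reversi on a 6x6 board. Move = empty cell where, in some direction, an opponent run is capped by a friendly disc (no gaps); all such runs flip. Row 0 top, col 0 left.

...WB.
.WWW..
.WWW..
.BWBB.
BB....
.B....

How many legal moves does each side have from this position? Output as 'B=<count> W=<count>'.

Answer: B=4 W=7

Derivation:
-- B to move --
(0,0): flips 2 -> legal
(0,1): flips 4 -> legal
(0,2): flips 1 -> legal
(1,0): no bracket -> illegal
(1,4): flips 2 -> legal
(2,0): no bracket -> illegal
(2,4): no bracket -> illegal
(3,0): no bracket -> illegal
(4,2): no bracket -> illegal
(4,3): no bracket -> illegal
B mobility = 4
-- W to move --
(0,5): flips 1 -> legal
(1,4): no bracket -> illegal
(1,5): no bracket -> illegal
(2,0): no bracket -> illegal
(2,4): no bracket -> illegal
(2,5): no bracket -> illegal
(3,0): flips 1 -> legal
(3,5): flips 2 -> legal
(4,2): no bracket -> illegal
(4,3): flips 1 -> legal
(4,4): flips 1 -> legal
(4,5): flips 1 -> legal
(5,0): flips 1 -> legal
(5,2): no bracket -> illegal
W mobility = 7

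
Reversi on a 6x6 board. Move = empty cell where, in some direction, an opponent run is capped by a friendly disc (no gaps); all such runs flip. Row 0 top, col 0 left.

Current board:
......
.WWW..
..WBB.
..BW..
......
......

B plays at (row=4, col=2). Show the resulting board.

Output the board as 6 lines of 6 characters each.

Place B at (4,2); scan 8 dirs for brackets.
Dir NW: first cell '.' (not opp) -> no flip
Dir N: first cell 'B' (not opp) -> no flip
Dir NE: opp run (3,3) capped by B -> flip
Dir W: first cell '.' (not opp) -> no flip
Dir E: first cell '.' (not opp) -> no flip
Dir SW: first cell '.' (not opp) -> no flip
Dir S: first cell '.' (not opp) -> no flip
Dir SE: first cell '.' (not opp) -> no flip
All flips: (3,3)

Answer: ......
.WWW..
..WBB.
..BB..
..B...
......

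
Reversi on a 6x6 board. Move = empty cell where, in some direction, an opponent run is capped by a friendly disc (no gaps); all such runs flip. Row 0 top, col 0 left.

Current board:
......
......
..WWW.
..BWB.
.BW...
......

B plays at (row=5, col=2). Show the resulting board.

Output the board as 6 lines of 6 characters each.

Place B at (5,2); scan 8 dirs for brackets.
Dir NW: first cell 'B' (not opp) -> no flip
Dir N: opp run (4,2) capped by B -> flip
Dir NE: first cell '.' (not opp) -> no flip
Dir W: first cell '.' (not opp) -> no flip
Dir E: first cell '.' (not opp) -> no flip
Dir SW: edge -> no flip
Dir S: edge -> no flip
Dir SE: edge -> no flip
All flips: (4,2)

Answer: ......
......
..WWW.
..BWB.
.BB...
..B...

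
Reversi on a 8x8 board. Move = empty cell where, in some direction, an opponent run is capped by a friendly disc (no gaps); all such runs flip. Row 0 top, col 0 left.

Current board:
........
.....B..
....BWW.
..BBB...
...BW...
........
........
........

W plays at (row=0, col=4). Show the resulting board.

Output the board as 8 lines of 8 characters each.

Place W at (0,4); scan 8 dirs for brackets.
Dir NW: edge -> no flip
Dir N: edge -> no flip
Dir NE: edge -> no flip
Dir W: first cell '.' (not opp) -> no flip
Dir E: first cell '.' (not opp) -> no flip
Dir SW: first cell '.' (not opp) -> no flip
Dir S: first cell '.' (not opp) -> no flip
Dir SE: opp run (1,5) capped by W -> flip
All flips: (1,5)

Answer: ....W...
.....W..
....BWW.
..BBB...
...BW...
........
........
........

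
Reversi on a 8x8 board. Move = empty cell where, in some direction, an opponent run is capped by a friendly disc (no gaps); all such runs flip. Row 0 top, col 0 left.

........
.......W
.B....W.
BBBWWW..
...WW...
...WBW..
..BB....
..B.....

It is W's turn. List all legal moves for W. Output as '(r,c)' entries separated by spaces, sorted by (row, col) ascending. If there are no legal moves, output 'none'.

Answer: (1,0) (6,4) (6,5) (7,1) (7,3)

Derivation:
(1,0): flips 2 -> legal
(1,1): no bracket -> illegal
(1,2): no bracket -> illegal
(2,0): no bracket -> illegal
(2,2): no bracket -> illegal
(2,3): no bracket -> illegal
(4,0): no bracket -> illegal
(4,1): no bracket -> illegal
(4,2): no bracket -> illegal
(4,5): no bracket -> illegal
(5,1): no bracket -> illegal
(5,2): no bracket -> illegal
(6,1): no bracket -> illegal
(6,4): flips 1 -> legal
(6,5): flips 1 -> legal
(7,1): flips 1 -> legal
(7,3): flips 1 -> legal
(7,4): no bracket -> illegal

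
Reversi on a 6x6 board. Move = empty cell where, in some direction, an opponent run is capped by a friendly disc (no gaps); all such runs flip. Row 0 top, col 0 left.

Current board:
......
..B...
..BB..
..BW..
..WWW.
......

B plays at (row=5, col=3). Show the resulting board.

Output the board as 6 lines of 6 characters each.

Answer: ......
..B...
..BB..
..BB..
..WBW.
...B..

Derivation:
Place B at (5,3); scan 8 dirs for brackets.
Dir NW: opp run (4,2), next='.' -> no flip
Dir N: opp run (4,3) (3,3) capped by B -> flip
Dir NE: opp run (4,4), next='.' -> no flip
Dir W: first cell '.' (not opp) -> no flip
Dir E: first cell '.' (not opp) -> no flip
Dir SW: edge -> no flip
Dir S: edge -> no flip
Dir SE: edge -> no flip
All flips: (3,3) (4,3)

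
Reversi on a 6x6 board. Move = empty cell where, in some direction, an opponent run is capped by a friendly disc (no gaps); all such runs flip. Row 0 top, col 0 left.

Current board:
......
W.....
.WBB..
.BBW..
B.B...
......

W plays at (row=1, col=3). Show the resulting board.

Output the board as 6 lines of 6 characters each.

Place W at (1,3); scan 8 dirs for brackets.
Dir NW: first cell '.' (not opp) -> no flip
Dir N: first cell '.' (not opp) -> no flip
Dir NE: first cell '.' (not opp) -> no flip
Dir W: first cell '.' (not opp) -> no flip
Dir E: first cell '.' (not opp) -> no flip
Dir SW: opp run (2,2) (3,1) (4,0), next=edge -> no flip
Dir S: opp run (2,3) capped by W -> flip
Dir SE: first cell '.' (not opp) -> no flip
All flips: (2,3)

Answer: ......
W..W..
.WBW..
.BBW..
B.B...
......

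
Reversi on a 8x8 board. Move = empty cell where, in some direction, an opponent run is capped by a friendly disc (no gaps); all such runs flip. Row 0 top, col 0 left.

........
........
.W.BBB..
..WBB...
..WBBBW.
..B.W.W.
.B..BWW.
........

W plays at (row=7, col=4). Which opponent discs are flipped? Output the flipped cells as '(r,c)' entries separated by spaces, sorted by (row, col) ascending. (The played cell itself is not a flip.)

Dir NW: first cell '.' (not opp) -> no flip
Dir N: opp run (6,4) capped by W -> flip
Dir NE: first cell 'W' (not opp) -> no flip
Dir W: first cell '.' (not opp) -> no flip
Dir E: first cell '.' (not opp) -> no flip
Dir SW: edge -> no flip
Dir S: edge -> no flip
Dir SE: edge -> no flip

Answer: (6,4)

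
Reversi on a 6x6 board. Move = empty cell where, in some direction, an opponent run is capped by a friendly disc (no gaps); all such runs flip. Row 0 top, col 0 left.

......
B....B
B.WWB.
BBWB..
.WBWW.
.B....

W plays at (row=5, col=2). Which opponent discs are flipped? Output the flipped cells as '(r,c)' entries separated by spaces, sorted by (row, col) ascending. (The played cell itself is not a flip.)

Dir NW: first cell 'W' (not opp) -> no flip
Dir N: opp run (4,2) capped by W -> flip
Dir NE: first cell 'W' (not opp) -> no flip
Dir W: opp run (5,1), next='.' -> no flip
Dir E: first cell '.' (not opp) -> no flip
Dir SW: edge -> no flip
Dir S: edge -> no flip
Dir SE: edge -> no flip

Answer: (4,2)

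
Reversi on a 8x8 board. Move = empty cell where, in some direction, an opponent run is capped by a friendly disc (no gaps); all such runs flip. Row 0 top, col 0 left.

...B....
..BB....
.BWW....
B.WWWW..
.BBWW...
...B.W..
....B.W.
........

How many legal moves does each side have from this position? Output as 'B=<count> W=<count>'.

-- B to move --
(1,1): no bracket -> illegal
(1,4): flips 2 -> legal
(2,4): flips 3 -> legal
(2,5): no bracket -> illegal
(2,6): flips 2 -> legal
(3,1): flips 1 -> legal
(3,6): no bracket -> illegal
(4,5): flips 4 -> legal
(4,6): flips 1 -> legal
(5,2): no bracket -> illegal
(5,4): flips 2 -> legal
(5,6): no bracket -> illegal
(5,7): no bracket -> illegal
(6,5): no bracket -> illegal
(6,7): no bracket -> illegal
(7,5): no bracket -> illegal
(7,6): no bracket -> illegal
(7,7): no bracket -> illegal
B mobility = 7
-- W to move --
(0,1): flips 1 -> legal
(0,2): flips 1 -> legal
(0,4): flips 1 -> legal
(1,0): flips 1 -> legal
(1,1): no bracket -> illegal
(1,4): no bracket -> illegal
(2,0): flips 1 -> legal
(2,4): no bracket -> illegal
(3,1): no bracket -> illegal
(4,0): flips 2 -> legal
(5,0): flips 1 -> legal
(5,1): flips 1 -> legal
(5,2): flips 1 -> legal
(5,4): no bracket -> illegal
(6,2): flips 1 -> legal
(6,3): flips 1 -> legal
(6,5): no bracket -> illegal
(7,3): flips 1 -> legal
(7,4): no bracket -> illegal
(7,5): no bracket -> illegal
W mobility = 12

Answer: B=7 W=12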